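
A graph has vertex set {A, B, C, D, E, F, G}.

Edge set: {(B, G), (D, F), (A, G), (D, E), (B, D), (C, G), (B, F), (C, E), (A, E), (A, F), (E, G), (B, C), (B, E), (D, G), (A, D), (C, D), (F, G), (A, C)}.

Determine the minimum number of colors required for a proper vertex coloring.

A, C, D, E, G are pairwise adjacent (a clique of size 5), so at least 5 colors are needed.
One proper 5-coloring: A=green, B=green, C=yellow, D=blue, E=purple, F=yellow, G=red. Each edge has distinct colors on its endpoints.

5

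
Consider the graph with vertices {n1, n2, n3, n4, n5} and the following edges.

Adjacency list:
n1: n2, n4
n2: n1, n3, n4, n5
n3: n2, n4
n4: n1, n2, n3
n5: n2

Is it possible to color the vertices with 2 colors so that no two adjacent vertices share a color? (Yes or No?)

n1, n2, n4 are mutually adjacent, so at least 3 colors are needed.
So 2 colors are not enough.

No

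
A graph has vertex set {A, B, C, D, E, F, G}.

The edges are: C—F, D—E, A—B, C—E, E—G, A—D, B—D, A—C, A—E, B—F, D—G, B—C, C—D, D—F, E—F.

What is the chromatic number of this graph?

4

A, C, D, E are pairwise adjacent (a clique of size 4), so at least 4 colors are needed.
4 colors suffice: color 1 → {D}; color 2 → {C, G}; color 3 → {B, E}; color 4 → {A, F}. Each edge has distinct colors on its endpoints.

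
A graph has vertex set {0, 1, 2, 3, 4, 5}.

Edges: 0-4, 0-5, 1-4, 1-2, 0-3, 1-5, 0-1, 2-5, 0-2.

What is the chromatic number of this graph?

4

0, 1, 2, 5 form a clique, so at least 4 colors are needed.
4 colors suffice: color a → {0}; color b → {1, 3}; color c → {2, 4}; color d → {5}. Every edge joins two different colors.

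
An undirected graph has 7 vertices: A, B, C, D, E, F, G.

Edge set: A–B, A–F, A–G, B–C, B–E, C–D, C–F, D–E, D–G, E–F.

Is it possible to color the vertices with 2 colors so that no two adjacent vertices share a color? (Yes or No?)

The cycle A-F-E-D-G-A has odd length 5, so it cannot be 2-colored; at least 3 colors are needed.
So 2 colors are not enough.

No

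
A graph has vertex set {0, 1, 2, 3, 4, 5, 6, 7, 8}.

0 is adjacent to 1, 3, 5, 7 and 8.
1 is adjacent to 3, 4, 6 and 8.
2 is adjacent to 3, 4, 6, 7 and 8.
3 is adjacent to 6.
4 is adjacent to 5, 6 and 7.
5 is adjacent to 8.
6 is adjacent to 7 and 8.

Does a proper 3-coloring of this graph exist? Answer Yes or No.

No

2, 4, 6, 7 are mutually adjacent (a clique of size 4), so at least 4 colors are needed.
So 3 colors are not enough.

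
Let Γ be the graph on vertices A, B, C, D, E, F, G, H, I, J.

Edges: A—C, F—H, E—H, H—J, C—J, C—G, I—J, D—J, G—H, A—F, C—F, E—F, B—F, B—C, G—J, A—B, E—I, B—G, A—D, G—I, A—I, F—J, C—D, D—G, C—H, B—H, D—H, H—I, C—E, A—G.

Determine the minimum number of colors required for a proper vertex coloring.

5

C, D, G, H, J form a clique, so at least 5 colors are needed.
A valid assignment using 5 colors: A=1, B=4, C=2, D=5, E=4, F=3, G=3, H=1, I=2, J=4. Every edge joins two different colors.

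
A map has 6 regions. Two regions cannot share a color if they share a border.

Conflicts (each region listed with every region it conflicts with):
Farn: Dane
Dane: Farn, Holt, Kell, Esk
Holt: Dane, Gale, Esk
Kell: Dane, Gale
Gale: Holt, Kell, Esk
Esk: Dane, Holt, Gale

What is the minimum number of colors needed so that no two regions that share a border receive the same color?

Dane, Holt, Esk pairwise conflict, so at least 3 colors are needed.
3 colors suffice: Farn=2, Dane=1, Holt=2, Kell=2, Gale=1, Esk=3. No two conflicting regions share a color.

3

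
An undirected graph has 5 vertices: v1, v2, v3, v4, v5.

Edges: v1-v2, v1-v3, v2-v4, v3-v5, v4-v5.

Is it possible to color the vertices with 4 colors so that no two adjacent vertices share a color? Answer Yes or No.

Yes

The chromatic number is 3. The cycle v2-v1-v3-v5-v4-v2 has odd length 5, so it cannot be 2-colored; at least 3 colors are needed.
3 colors suffice: color 1 → {v3, v4}; color 2 → {v1, v5}; color 3 → {v2}.
Since 4 ≥ 3, a proper 4-coloring certainly exists.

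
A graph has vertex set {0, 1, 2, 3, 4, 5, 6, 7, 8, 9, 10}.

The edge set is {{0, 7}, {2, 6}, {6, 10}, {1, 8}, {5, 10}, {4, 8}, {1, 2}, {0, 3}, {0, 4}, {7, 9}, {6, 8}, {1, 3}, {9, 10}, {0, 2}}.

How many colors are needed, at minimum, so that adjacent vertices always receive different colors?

3

The cycle 1-8-4-0-2-1 has odd length 5, so it cannot be 2-colored; at least 3 colors are needed.
3 colors suffice: color red → {0, 8, 10}; color blue → {1, 4, 5, 6, 9}; color green → {2, 3, 7}. No two adjacent vertices share a color.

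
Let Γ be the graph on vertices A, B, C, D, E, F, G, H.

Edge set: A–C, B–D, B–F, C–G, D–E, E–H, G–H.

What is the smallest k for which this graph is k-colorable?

2

A and C are adjacent, so at least 2 colors are needed.
One proper 2-coloring: A=1, B=1, C=2, D=2, E=1, F=2, G=1, H=2. Every edge joins two different colors.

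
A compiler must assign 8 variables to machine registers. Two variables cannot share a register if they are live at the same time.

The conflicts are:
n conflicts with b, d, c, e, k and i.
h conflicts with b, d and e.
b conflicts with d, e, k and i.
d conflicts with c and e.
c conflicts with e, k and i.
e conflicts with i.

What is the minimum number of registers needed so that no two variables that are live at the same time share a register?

h, b, d, e pairwise conflict, so at least 4 registers are needed.
4 registers suffice: register 1 → {b, c}; register 2 → {e, k}; register 3 → {n, h}; register 4 → {d, i}. No two conflicting variables share a register.

4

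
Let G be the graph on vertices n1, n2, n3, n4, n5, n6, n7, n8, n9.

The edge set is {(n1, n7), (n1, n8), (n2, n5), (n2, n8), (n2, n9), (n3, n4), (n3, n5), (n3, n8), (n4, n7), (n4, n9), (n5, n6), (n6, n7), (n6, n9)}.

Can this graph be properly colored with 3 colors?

Yes

The chromatic number is 3. The cycle n3-n8-n1-n7-n4-n3 has odd length 5, so it cannot be 2-colored; at least 3 colors are needed.
3 colors suffice: color red → {n4, n5, n8}; color blue → {n3, n7, n9}; color green → {n1, n2, n6}.
That is already a proper 3-coloring.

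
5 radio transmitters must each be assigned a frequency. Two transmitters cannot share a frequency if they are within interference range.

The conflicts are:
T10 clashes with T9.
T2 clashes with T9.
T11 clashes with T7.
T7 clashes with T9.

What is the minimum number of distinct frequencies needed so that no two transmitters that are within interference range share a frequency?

2

T11 and T7 conflict, so at least 2 frequencies are needed.
2 frequencies suffice: frequency 1 → {T11, T9}; frequency 2 → {T10, T2, T7}. No two conflicting transmitters share a frequency.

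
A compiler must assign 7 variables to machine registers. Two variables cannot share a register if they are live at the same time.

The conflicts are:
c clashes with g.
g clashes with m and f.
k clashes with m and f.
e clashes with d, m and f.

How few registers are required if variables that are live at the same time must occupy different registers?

2

e and d conflict, so at least 2 registers are needed.
2 registers suffice: register 1 → {c, d, m, f}; register 2 → {g, k, e}. Every pair that conflicts lands in different registers.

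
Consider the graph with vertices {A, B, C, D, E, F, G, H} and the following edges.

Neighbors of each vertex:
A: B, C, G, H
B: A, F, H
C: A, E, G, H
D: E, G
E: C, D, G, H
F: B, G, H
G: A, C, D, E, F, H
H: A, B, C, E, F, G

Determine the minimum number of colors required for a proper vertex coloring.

C, E, G, H form a clique, so at least 4 colors are needed.
4 colors suffice: A=green, B=red, C=yellow, D=blue, E=green, F=green, G=red, H=blue. Every edge joins two different colors.

4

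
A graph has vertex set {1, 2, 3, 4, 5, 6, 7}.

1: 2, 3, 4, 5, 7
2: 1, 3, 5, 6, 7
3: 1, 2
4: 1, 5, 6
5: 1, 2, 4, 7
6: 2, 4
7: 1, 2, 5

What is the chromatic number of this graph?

4

1, 2, 5, 7 are pairwise adjacent (a clique of size 4), so at least 4 colors are needed.
4 colors suffice: 1=b, 2=a, 3=c, 4=a, 5=c, 6=b, 7=d. No two adjacent vertices share a color.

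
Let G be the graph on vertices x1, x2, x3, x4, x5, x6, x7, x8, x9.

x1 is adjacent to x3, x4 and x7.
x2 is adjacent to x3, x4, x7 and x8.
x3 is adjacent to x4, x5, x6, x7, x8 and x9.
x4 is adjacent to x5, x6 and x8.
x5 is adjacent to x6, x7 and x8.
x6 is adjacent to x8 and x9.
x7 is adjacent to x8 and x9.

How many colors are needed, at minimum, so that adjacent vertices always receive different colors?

x3, x4, x5, x6, x8 are pairwise adjacent (a clique of size 5), so at least 5 colors are needed.
5 colors suffice: x1=3, x2=4, x3=1, x4=2, x5=4, x6=5, x7=2, x8=3, x9=3. Every edge joins two different colors.

5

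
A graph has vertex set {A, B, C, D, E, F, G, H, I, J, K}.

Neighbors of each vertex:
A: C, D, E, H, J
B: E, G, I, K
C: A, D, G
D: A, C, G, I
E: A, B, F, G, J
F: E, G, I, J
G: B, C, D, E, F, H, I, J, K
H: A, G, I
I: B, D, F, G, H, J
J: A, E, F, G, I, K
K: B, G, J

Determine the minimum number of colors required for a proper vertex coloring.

4

E, F, G, J are pairwise adjacent (a clique of size 4), so at least 4 colors are needed.
4 colors suffice: color red → {A, G}; color blue → {C, E, I, K}; color green → {B, D, H, J}; color yellow → {F}. Every edge joins two different colors.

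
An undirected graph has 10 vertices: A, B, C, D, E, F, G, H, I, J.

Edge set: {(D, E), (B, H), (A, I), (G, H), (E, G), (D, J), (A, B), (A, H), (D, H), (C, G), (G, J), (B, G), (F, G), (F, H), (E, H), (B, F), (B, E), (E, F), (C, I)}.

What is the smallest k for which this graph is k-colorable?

B, E, F, G, H form a clique, so at least 5 colors are needed.
5 colors suffice: color 1 → {H, I, J}; color 2 → {A, D, G}; color 3 → {C, E}; color 4 → {B}; color 5 → {F}. No two adjacent vertices share a color.

5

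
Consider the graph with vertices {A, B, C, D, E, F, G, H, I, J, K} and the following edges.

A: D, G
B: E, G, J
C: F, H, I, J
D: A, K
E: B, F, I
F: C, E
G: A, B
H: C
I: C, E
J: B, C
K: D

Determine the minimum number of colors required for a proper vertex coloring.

3

The cycle E-I-C-J-B-E has odd length 5, so it cannot be 2-colored; at least 3 colors are needed.
3 colors suffice: A=1, B=1, C=1, D=2, E=2, F=3, G=2, H=2, I=3, J=2, K=1. No two adjacent vertices share a color.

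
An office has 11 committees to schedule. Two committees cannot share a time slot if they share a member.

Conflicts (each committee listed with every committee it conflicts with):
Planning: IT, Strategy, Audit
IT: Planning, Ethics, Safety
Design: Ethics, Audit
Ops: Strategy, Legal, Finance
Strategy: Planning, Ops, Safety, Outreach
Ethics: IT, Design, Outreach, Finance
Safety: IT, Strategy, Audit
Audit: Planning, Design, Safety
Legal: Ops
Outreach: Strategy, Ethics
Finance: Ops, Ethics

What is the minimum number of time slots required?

3

The cycle Outreach-Strategy-Ops-Finance-Ethics-Outreach has odd length 5, so it cannot be 2-colored; at least 3 time slots are needed.
Using 3 time slots: Planning=2, IT=3, Design=2, Ops=2, Strategy=1, Ethics=1, Safety=2, Audit=1, Legal=1, Outreach=2, Finance=3. Every pair that conflicts lands in different time slots.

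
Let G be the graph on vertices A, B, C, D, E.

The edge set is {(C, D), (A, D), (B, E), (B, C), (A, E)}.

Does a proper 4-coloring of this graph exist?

Yes

The chromatic number is 3. The cycle B-C-D-A-E-B has odd length 5, so it cannot be 2-colored; at least 3 colors are needed.
One proper 3-coloring: A=2, B=2, C=3, D=1, E=1.
Since 4 ≥ 3, a proper 4-coloring certainly exists.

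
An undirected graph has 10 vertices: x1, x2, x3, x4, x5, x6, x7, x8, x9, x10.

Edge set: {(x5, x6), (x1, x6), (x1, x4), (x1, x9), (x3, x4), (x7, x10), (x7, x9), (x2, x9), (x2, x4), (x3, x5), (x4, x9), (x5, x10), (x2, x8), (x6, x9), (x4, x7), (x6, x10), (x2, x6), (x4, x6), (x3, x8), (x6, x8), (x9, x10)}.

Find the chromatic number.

x1, x4, x6, x9 are pairwise adjacent (a clique of size 4), so at least 4 colors are needed.
4 colors suffice: color 1 → {x3, x6, x7}; color 2 → {x4, x8, x10}; color 3 → {x5, x9}; color 4 → {x1, x2}. Each edge has distinct colors on its endpoints.

4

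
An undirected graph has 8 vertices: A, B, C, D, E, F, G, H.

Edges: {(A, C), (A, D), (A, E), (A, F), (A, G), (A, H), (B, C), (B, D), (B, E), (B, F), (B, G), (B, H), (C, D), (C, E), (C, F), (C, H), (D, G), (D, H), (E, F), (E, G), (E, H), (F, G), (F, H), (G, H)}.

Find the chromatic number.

B, C, E, F, H form a clique, so at least 5 colors are needed.
A valid assignment using 5 colors: A=4, B=4, C=3, D=2, E=2, F=5, G=3, H=1. Each edge has distinct colors on its endpoints.

5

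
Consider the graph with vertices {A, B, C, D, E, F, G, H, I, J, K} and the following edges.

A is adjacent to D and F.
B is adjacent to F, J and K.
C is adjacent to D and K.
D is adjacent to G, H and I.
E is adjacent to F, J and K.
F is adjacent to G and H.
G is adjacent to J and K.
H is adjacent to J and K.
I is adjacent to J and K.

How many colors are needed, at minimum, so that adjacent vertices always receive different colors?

E and K are adjacent, so at least 2 colors are needed.
2 colors suffice: color 1 → {D, F, J, K}; color 2 → {A, B, C, E, G, H, I}. No two adjacent vertices share a color.

2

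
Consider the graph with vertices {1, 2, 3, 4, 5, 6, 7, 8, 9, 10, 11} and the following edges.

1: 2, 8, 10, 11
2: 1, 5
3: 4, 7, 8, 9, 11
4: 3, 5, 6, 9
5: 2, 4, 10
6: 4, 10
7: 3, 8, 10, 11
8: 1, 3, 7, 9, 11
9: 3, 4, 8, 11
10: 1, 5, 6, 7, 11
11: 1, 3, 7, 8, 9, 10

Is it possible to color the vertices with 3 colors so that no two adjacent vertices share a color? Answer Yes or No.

3, 7, 8, 11 are pairwise adjacent (a clique of size 4), so at least 4 colors are needed.
So 3 colors are not enough.

No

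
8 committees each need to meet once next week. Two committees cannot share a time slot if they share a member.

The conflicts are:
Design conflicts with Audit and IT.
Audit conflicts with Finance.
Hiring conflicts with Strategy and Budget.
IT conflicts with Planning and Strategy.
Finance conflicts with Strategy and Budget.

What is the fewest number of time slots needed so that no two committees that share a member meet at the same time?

The cycle Audit-Finance-Strategy-IT-Design-Audit has odd length 5, so it cannot be 2-colored; at least 3 time slots are needed.
3 time slots suffice: Design=3, Audit=1, Hiring=2, IT=2, Finance=2, Planning=1, Strategy=1, Budget=1. Each listed conflict is separated.

3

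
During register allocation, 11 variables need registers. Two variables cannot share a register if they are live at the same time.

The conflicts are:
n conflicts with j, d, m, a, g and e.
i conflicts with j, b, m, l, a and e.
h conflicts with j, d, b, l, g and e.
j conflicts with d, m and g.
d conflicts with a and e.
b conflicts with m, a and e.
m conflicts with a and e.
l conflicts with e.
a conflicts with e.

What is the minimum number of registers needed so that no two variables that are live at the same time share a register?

5

i, b, m, a, e all conflict with each other, so at least 5 registers are needed.
5 registers suffice: register 1 → {j, e}; register 2 → {h, m}; register 3 → {n, i}; register 4 → {l, a, g}; register 5 → {d, b}. Each listed conflict is separated.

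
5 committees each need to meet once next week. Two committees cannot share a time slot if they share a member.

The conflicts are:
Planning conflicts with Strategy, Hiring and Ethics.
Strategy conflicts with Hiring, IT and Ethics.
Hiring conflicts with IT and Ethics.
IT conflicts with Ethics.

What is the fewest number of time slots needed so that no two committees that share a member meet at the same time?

4

Planning, Strategy, Hiring, Ethics are mutually in conflict, so at least 4 time slots are needed.
4 time slots suffice: time slot 1 → {Ethics}; time slot 2 → {Strategy}; time slot 3 → {Hiring}; time slot 4 → {Planning, IT}. Every pair that conflicts lands in different time slots.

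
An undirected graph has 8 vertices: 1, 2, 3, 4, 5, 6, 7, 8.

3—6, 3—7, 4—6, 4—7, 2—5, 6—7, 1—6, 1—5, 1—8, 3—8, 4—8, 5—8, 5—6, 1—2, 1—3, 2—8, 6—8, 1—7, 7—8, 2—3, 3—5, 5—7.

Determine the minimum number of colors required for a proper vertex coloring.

6

1, 3, 5, 6, 7, 8 form a clique, so at least 6 colors are needed.
A valid assignment using 6 colors: 1=f, 2=b, 3=e, 4=d, 5=d, 6=b, 7=c, 8=a. Each edge has distinct colors on its endpoints.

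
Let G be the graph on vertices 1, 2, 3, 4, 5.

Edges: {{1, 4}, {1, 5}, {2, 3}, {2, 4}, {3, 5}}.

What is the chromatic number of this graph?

3

The cycle 4-1-5-3-2-4 has odd length 5, so it cannot be 2-colored; at least 3 colors are needed.
3 colors suffice: color a → {4, 5}; color b → {1, 2}; color c → {3}. Each edge has distinct colors on its endpoints.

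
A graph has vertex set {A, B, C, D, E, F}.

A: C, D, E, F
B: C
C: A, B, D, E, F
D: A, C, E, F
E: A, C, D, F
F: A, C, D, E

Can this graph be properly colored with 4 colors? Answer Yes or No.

A, C, D, E, F are pairwise adjacent (a clique of size 5), so at least 5 colors are needed.
So 4 colors are not enough.

No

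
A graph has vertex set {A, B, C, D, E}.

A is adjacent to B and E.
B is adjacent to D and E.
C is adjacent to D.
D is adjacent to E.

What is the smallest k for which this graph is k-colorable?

A, B, E are pairwise adjacent, so at least 3 colors are needed.
A valid assignment using 3 colors: A=3, B=1, C=1, D=3, E=2. Each edge has distinct colors on its endpoints.

3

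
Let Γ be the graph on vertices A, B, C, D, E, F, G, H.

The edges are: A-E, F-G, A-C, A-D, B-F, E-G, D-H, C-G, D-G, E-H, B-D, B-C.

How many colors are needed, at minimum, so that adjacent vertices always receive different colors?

2

C and G are adjacent, so at least 2 colors are needed.
2 colors suffice: A=1, B=1, C=2, D=2, E=2, F=2, G=1, H=1. Each edge has distinct colors on its endpoints.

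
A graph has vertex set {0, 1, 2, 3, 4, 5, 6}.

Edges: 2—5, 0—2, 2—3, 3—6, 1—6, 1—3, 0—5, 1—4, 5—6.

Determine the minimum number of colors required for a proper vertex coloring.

1, 3, 6 form a triangle, so at least 3 colors are needed.
One proper 3-coloring: 0=green, 1=blue, 2=blue, 3=red, 4=red, 5=red, 6=green. Each edge has distinct colors on its endpoints.

3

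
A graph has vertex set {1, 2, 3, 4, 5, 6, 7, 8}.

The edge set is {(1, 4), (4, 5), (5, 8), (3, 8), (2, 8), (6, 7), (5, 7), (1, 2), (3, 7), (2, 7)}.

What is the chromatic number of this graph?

The cycle 4-5-8-2-1-4 has odd length 5, so it cannot be 2-colored; at least 3 colors are needed.
3 colors suffice: color red → {4, 7, 8}; color blue → {2, 3, 5, 6}; color green → {1}. No two adjacent vertices share a color.

3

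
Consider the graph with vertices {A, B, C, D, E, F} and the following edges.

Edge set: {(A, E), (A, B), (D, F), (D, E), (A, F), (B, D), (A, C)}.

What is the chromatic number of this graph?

D and F are adjacent, so at least 2 colors are needed.
One proper 2-coloring: A=red, B=blue, C=blue, D=red, E=blue, F=blue. Every edge joins two different colors.

2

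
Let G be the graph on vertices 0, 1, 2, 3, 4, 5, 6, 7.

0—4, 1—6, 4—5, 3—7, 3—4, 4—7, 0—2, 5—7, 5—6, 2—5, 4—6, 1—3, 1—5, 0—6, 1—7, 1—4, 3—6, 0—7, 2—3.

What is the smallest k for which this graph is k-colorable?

1, 4, 5, 7 are mutually adjacent (a clique of size 4), so at least 4 colors are needed.
One proper 4-coloring: 0=b, 1=b, 2=a, 3=c, 4=a, 5=c, 6=d, 7=d. Every edge joins two different colors.

4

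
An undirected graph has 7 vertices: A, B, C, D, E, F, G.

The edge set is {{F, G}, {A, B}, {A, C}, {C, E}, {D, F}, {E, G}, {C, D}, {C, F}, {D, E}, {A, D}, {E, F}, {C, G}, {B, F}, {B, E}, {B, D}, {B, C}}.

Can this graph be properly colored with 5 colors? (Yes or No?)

Yes

The chromatic number is 5. B, C, D, E, F are pairwise adjacent (a clique of size 5), so at least 5 colors are needed.
A valid assignment using 5 colors: A=4, B=2, C=1, D=3, E=4, F=5, G=2.
That is already a proper 5-coloring.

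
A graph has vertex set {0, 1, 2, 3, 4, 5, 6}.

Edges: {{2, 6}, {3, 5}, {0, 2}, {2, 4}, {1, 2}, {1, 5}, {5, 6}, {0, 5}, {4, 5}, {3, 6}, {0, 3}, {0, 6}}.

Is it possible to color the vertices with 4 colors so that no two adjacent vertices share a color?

The chromatic number is 4. 0, 3, 5, 6 are pairwise adjacent (a clique of size 4), so at least 4 colors are needed.
A valid assignment using 4 colors: 0=green, 1=blue, 2=red, 3=yellow, 4=blue, 5=red, 6=blue.
That is already a proper 4-coloring.

Yes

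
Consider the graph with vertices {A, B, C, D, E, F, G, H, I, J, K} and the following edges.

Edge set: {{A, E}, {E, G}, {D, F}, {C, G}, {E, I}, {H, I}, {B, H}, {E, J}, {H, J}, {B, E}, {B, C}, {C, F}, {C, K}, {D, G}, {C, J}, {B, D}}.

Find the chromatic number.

H and J are adjacent, so at least 2 colors are needed.
2 colors suffice: A=2, B=2, C=1, D=1, E=1, F=2, G=2, H=1, I=2, J=2, K=2. Each edge has distinct colors on its endpoints.

2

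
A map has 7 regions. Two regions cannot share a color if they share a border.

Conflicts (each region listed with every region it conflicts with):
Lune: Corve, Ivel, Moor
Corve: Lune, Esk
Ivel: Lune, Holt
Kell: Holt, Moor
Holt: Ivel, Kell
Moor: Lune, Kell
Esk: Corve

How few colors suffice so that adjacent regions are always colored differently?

The cycle Kell-Moor-Lune-Ivel-Holt-Kell has odd length 5, so it cannot be 2-colored; at least 3 colors are needed.
3 colors suffice: color 1 → {Lune, Holt, Esk}; color 2 → {Corve, Ivel, Moor}; color 3 → {Kell}. Each listed conflict is separated.

3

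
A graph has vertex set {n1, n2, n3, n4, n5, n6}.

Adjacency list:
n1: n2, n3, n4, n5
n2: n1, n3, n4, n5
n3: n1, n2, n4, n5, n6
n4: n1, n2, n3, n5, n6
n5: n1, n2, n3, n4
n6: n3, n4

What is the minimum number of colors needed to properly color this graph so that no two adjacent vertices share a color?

n1, n2, n3, n4, n5 form a clique, so at least 5 colors are needed.
One proper 5-coloring: n1=4, n2=3, n3=1, n4=2, n5=5, n6=3. Each edge has distinct colors on its endpoints.

5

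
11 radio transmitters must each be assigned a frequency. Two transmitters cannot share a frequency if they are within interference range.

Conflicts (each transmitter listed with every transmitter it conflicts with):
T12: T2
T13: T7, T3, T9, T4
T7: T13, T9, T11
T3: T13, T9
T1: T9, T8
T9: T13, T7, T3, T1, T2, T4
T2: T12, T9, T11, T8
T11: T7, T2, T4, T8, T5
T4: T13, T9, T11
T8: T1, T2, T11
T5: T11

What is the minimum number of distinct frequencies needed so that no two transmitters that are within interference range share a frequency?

3

T13, T9, T4 are mutually in conflict, so at least 3 frequencies are needed.
3 frequencies suffice: frequency 1 → {T12, T9, T11}; frequency 2 → {T13, T1, T2, T5}; frequency 3 → {T7, T3, T4, T8}. Every pair that conflicts lands in different frequencies.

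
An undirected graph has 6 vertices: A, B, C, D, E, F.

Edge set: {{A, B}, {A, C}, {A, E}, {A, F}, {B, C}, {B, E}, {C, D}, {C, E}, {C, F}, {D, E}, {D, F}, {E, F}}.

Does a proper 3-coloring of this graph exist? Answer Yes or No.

No

A, C, E, F form a clique, so at least 4 colors are needed.
So 3 colors are not enough.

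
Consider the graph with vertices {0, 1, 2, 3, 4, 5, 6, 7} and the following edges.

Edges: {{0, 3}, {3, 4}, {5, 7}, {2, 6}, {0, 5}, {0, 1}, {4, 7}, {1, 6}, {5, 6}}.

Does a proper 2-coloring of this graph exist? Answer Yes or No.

The cycle 4-7-5-0-3-4 has odd length 5, so it cannot be 2-colored; at least 3 colors are needed.
So 2 colors are not enough.

No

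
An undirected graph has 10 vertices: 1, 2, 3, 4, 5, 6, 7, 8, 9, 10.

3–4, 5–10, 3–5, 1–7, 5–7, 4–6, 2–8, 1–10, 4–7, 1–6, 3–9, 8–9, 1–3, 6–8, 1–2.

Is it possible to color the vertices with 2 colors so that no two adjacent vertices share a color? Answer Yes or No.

No

The cycle 8-6-1-3-9-8 has odd length 5, so it cannot be 2-colored; at least 3 colors are needed.
So 2 colors are not enough.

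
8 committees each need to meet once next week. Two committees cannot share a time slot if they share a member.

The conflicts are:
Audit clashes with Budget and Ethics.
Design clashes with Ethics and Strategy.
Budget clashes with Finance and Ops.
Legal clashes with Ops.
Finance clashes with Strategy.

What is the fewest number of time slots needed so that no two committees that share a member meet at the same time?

2

Design and Ethics conflict, so at least 2 time slots are needed.
2 time slots suffice: time slot 1 → {Budget, Ethics, Legal, Strategy}; time slot 2 → {Audit, Design, Finance, Ops}. No two conflicting committees share a time slot.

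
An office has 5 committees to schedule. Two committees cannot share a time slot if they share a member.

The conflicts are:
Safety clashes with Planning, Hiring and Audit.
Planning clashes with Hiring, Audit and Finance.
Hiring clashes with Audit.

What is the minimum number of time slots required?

Safety, Planning, Hiring, Audit are mutually in conflict, so at least 4 time slots are needed.
4 time slots suffice: Safety=3, Planning=1, Hiring=4, Audit=2, Finance=2. No two conflicting committees share a time slot.

4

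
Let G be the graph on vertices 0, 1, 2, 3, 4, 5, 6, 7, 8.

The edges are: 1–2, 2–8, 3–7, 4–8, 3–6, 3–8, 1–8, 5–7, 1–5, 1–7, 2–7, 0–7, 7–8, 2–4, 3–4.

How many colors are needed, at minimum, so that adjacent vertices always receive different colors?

1, 2, 7, 8 form a clique, so at least 4 colors are needed.
A valid assignment using 4 colors: 0=b, 1=d, 2=c, 3=c, 4=a, 5=b, 6=a, 7=a, 8=b. Every edge joins two different colors.

4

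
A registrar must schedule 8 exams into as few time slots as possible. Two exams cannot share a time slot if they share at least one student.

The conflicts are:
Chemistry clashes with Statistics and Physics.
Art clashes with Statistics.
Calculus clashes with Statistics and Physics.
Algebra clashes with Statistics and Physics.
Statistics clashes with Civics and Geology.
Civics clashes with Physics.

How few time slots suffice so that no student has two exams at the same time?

2

Algebra and Statistics conflict, so at least 2 time slots are needed.
A valid assignment using 2 time slots: Chemistry=2, Art=2, Calculus=2, Algebra=2, Statistics=1, Civics=2, Geology=2, Physics=1. Every pair that conflicts lands in different time slots.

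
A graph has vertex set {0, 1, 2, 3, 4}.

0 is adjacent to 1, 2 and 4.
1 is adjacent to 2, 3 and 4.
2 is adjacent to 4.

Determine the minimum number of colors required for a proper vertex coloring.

0, 1, 2, 4 form a clique, so at least 4 colors are needed.
4 colors suffice: 0=b, 1=a, 2=d, 3=b, 4=c. No two adjacent vertices share a color.

4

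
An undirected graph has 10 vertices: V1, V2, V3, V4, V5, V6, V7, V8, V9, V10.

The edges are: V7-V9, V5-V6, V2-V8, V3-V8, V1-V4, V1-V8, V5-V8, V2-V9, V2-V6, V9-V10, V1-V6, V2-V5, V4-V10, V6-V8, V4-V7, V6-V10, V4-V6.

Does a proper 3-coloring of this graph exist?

V2, V5, V6, V8 are mutually adjacent (a clique of size 4), so at least 4 colors are needed.
So 3 colors are not enough.

No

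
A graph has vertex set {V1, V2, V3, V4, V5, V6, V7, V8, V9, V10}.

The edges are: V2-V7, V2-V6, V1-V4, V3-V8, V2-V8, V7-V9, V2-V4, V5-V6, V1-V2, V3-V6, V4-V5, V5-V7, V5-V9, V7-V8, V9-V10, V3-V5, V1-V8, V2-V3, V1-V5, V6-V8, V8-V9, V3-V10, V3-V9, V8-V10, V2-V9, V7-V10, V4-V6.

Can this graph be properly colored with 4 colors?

The chromatic number is 4. V7, V8, V9, V10 form a clique, so at least 4 colors are needed.
4 colors suffice: color 1 → {V5, V8}; color 2 → {V2, V10}; color 3 → {V3, V4, V7}; color 4 → {V1, V6, V9}.
That is already a proper 4-coloring.

Yes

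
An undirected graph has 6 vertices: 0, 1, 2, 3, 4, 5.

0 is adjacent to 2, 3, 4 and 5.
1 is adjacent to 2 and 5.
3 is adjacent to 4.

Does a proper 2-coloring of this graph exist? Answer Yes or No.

0, 3, 4 are mutually adjacent, so at least 3 colors are needed.
So 2 colors are not enough.

No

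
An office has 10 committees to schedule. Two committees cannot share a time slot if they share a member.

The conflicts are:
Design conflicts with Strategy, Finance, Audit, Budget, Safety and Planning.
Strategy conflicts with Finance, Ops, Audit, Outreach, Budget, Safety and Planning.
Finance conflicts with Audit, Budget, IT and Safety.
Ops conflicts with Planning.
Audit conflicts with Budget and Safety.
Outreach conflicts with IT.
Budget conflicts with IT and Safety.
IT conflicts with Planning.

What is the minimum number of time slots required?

Design, Strategy, Finance, Audit, Budget, Safety pairwise conflict, so at least 6 time slots are needed.
6 time slots suffice: Design=4, Strategy=1, Finance=2, Ops=3, Audit=6, Outreach=2, Budget=3, IT=1, Safety=5, Planning=2. Every pair that conflicts lands in different time slots.

6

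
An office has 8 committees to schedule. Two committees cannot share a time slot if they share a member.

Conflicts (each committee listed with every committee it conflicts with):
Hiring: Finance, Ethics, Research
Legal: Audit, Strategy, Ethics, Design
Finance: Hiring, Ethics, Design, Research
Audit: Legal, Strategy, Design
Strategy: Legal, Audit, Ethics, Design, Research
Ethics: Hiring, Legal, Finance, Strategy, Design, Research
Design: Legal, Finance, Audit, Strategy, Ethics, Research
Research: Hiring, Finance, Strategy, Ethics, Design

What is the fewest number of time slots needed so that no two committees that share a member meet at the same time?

4

Legal, Audit, Strategy, Design pairwise conflict, so at least 4 time slots are needed.
4 time slots suffice: time slot 1 → {Hiring, Design}; time slot 2 → {Audit, Ethics}; time slot 3 → {Finance, Strategy}; time slot 4 → {Legal, Research}. Each listed conflict is separated.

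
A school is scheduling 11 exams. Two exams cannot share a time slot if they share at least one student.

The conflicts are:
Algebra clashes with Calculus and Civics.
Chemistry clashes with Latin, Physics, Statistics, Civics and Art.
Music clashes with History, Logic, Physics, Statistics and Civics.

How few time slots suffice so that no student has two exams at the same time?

Algebra and Calculus conflict, so at least 2 time slots are needed.
Using 2 time slots: Algebra=1, Chemistry=1, Music=1, History=2, Logic=2, Latin=2, Physics=2, Calculus=2, Statistics=2, Civics=2, Art=2. Every pair that conflicts lands in different time slots.

2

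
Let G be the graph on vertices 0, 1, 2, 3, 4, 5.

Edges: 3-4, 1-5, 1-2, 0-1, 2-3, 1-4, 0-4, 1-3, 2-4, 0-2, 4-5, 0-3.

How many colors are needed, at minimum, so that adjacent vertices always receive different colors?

5

0, 1, 2, 3, 4 are mutually adjacent (a clique of size 5), so at least 5 colors are needed.
One proper 5-coloring: 0=c, 1=a, 2=d, 3=e, 4=b, 5=c. Every edge joins two different colors.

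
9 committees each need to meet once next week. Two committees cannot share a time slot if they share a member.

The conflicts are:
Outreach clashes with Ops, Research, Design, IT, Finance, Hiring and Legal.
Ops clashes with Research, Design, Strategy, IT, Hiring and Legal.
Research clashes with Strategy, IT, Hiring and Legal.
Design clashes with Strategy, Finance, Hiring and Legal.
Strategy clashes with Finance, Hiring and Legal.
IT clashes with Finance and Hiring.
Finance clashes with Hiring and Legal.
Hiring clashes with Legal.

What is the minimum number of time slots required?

Outreach, Ops, Research, IT, Hiring are mutually in conflict, so at least 5 time slots are needed.
5 time slots suffice: time slot 1 → {Hiring}; time slot 2 → {Ops, Finance}; time slot 3 → {IT, Legal}; time slot 4 → {Outreach, Strategy}; time slot 5 → {Research, Design}. Each listed conflict is separated.

5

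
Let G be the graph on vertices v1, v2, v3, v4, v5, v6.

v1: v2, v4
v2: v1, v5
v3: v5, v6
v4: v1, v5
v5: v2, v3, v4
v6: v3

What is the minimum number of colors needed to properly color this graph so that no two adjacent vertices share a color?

v4 and v5 are adjacent, so at least 2 colors are needed.
2 colors suffice: color 1 → {v1, v5, v6}; color 2 → {v2, v3, v4}. Each edge has distinct colors on its endpoints.

2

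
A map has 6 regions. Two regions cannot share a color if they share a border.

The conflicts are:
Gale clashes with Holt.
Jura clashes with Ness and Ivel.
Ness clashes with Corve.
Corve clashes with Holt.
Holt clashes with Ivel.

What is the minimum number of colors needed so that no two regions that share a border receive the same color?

The cycle Ivel-Holt-Corve-Ness-Jura-Ivel has odd length 5, so it cannot be 2-colored; at least 3 colors are needed.
3 colors suffice: color 1 → {Jura, Holt}; color 2 → {Gale, Corve, Ivel}; color 3 → {Ness}. Each listed conflict is separated.

3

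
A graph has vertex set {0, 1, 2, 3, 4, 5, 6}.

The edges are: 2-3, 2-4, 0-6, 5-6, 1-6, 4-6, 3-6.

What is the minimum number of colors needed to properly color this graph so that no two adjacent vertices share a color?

2

3 and 6 are adjacent, so at least 2 colors are needed.
2 colors suffice: 0=blue, 1=blue, 2=red, 3=blue, 4=blue, 5=blue, 6=red. Each edge has distinct colors on its endpoints.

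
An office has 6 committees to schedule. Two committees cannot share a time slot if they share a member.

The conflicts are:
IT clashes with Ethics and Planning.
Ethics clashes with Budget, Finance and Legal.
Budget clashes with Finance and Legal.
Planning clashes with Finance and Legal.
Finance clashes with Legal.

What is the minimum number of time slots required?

Ethics, Budget, Finance, Legal are mutually in conflict, so at least 4 time slots are needed.
A valid assignment using 4 time slots: IT=1, Ethics=2, Budget=4, Planning=2, Finance=1, Legal=3. No two conflicting committees share a time slot.

4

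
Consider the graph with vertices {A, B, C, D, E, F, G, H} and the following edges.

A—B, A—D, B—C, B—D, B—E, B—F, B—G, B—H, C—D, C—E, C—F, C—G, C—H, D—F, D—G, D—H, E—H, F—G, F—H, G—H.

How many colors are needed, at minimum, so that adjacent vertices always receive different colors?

B, C, D, F, G, H form a clique, so at least 6 colors are needed.
A valid assignment using 6 colors: A=2, B=1, C=4, D=3, E=3, F=6, G=5, H=2. No two adjacent vertices share a color.

6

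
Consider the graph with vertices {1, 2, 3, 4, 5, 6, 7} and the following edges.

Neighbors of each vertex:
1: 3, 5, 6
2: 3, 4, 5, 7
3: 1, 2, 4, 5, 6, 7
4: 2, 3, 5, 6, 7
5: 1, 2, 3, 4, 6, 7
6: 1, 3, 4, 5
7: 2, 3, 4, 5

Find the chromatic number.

2, 3, 4, 5, 7 are pairwise adjacent (a clique of size 5), so at least 5 colors are needed.
One proper 5-coloring: 1=green, 2=purple, 3=red, 4=green, 5=blue, 6=yellow, 7=yellow. Every edge joins two different colors.

5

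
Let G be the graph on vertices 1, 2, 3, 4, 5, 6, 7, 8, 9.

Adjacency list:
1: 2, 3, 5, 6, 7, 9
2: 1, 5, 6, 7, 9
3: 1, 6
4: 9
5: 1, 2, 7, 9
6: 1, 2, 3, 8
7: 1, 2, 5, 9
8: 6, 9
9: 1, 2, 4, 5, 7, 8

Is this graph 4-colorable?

1, 2, 5, 7, 9 are mutually adjacent (a clique of size 5), so at least 5 colors are needed.
So 4 colors are not enough.

No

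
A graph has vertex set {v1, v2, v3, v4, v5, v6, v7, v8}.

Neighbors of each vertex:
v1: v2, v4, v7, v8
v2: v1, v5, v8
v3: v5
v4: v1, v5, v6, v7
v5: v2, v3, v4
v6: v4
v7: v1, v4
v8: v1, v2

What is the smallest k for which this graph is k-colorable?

3

v1, v4, v7 are pairwise adjacent, so at least 3 colors are needed.
A valid assignment using 3 colors: v1=2, v2=1, v3=1, v4=1, v5=2, v6=2, v7=3, v8=3. No two adjacent vertices share a color.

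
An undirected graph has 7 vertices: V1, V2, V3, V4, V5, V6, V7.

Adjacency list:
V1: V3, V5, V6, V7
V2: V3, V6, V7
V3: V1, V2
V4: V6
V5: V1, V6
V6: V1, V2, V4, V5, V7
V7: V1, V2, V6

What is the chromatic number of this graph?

3

V2, V6, V7 are mutually adjacent, so at least 3 colors are needed.
3 colors suffice: color R → {V3, V6}; color B → {V1, V2, V4}; color G → {V5, V7}. Each edge has distinct colors on its endpoints.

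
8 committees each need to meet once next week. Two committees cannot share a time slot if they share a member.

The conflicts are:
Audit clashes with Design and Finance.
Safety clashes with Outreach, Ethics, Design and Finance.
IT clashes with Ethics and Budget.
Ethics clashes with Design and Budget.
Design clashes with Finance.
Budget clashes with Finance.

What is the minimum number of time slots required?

3

Safety, Design, Finance all conflict with each other, so at least 3 time slots are needed.
3 time slots suffice: time slot 1 → {Audit, Safety, Budget}; time slot 2 → {Outreach, Ethics, Finance}; time slot 3 → {IT, Design}. Each listed conflict is separated.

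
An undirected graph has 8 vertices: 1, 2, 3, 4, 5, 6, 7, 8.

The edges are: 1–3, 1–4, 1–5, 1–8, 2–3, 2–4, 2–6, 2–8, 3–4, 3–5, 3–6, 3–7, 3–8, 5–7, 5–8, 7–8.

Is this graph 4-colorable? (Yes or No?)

The chromatic number is 4. 1, 3, 5, 8 are mutually adjacent (a clique of size 4), so at least 4 colors are needed.
4 colors suffice: 1=green, 2=green, 3=red, 4=blue, 5=yellow, 6=blue, 7=green, 8=blue.
That is already a proper 4-coloring.

Yes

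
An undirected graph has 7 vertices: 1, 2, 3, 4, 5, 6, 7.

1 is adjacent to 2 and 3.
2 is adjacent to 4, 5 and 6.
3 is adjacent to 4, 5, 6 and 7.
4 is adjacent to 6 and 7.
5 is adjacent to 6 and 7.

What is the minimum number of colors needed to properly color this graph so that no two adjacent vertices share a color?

3

3, 4, 6 form a triangle, so at least 3 colors are needed.
3 colors suffice: color a → {2, 3}; color b → {1, 6, 7}; color c → {4, 5}. Every edge joins two different colors.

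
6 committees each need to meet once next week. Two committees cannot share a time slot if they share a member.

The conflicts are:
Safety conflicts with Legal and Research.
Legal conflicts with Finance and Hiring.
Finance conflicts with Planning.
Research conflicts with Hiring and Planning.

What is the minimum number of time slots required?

The cycle Hiring-Legal-Finance-Planning-Research-Hiring has odd length 5, so it cannot be 2-colored; at least 3 time slots are needed.
Using 3 time slots: Safety=2, Legal=1, Finance=2, Research=1, Hiring=2, Planning=3. Every pair that conflicts lands in different time slots.

3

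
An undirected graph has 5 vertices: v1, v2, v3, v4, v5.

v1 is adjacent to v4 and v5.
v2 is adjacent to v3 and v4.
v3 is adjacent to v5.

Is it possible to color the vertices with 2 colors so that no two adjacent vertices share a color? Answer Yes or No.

No

The cycle v2-v3-v5-v1-v4-v2 has odd length 5, so it cannot be 2-colored; at least 3 colors are needed.
So 2 colors are not enough.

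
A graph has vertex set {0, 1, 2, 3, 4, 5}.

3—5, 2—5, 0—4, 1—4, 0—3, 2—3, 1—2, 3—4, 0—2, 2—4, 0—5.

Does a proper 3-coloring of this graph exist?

0, 2, 3, 5 are pairwise adjacent (a clique of size 4), so at least 4 colors are needed.
So 3 colors are not enough.

No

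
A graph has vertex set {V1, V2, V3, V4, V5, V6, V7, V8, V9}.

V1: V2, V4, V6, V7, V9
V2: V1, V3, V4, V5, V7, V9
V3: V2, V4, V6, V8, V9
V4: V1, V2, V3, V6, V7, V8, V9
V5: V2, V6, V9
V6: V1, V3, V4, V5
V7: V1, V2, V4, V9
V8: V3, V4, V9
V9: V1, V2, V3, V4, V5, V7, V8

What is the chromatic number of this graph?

5

V1, V2, V4, V7, V9 are mutually adjacent (a clique of size 5), so at least 5 colors are needed.
5 colors suffice: color 1 → {V4, V5}; color 2 → {V6, V9}; color 3 → {V2, V8}; color 4 → {V1, V3}; color 5 → {V7}. Each edge has distinct colors on its endpoints.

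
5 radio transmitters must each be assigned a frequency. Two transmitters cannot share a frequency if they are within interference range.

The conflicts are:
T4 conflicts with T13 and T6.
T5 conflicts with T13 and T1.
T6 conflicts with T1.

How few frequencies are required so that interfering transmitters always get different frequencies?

The cycle T5-T13-T4-T6-T1-T5 has odd length 5, so it cannot be 2-colored; at least 3 frequencies are needed.
Using 3 frequencies: T4=1, T5=3, T13=2, T6=2, T1=1. Each listed conflict is separated.

3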